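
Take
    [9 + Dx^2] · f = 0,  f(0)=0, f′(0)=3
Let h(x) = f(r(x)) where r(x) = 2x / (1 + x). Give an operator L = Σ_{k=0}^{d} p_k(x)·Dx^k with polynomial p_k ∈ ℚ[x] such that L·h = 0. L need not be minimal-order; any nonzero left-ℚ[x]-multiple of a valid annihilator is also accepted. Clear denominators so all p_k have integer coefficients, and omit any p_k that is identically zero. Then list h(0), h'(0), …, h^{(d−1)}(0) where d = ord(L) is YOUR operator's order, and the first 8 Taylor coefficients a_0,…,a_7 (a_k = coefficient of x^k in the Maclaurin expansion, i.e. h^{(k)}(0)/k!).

L = 36 + (2 + 6·x + 6·x^2 + 2·x^3)·Dx + (1 + 4·x + 6·x^2 + 4·x^3 + x^4)·Dx^2  (order 2).
h: a_k = 0, 6, -6, -30, 102, -726/5, 30, 13386/35, …
ICs: h(0) = 0, h′(0) = 6.

f: a_k = 0, 3, 0, -9/2, 0, 81/40, 0, -243/560, …
Change of var in L_f (x↦r) gives L₀.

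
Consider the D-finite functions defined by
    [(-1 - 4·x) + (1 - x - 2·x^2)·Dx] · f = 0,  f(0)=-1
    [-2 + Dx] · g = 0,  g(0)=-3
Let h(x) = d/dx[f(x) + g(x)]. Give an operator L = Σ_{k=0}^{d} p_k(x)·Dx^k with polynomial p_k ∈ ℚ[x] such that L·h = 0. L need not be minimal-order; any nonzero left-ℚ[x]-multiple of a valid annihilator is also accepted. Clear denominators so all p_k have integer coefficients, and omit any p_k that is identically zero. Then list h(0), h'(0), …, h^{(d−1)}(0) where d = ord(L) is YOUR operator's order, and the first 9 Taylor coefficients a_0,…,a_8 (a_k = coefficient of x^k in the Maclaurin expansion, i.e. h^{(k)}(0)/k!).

L = (18 + 132·x + 144·x^2 + 288·x^3 + 96·x^4) + (-13 - 68·x - 94·x^2 - 112·x^3 + 40·x^4 + 32·x^5)·Dx + (2 + x + 11·x^2 - 16·x^3 - 44·x^4 - 16·x^5)·Dx^2  (order 2).
h: a_k = -7, -18, -27, -52, -109, -1298/5, -8933/15, -143656/105, -322249/105, …
ICs: h(0) = -7, h′(0) = -18.

f: a_k = -1, -1, -3, -5, -11, -21, -43, -85, -171, …
g: a_k = -3, -6, -6, -4, -2, -4/5, -4/15, -8/105, -2/105, …
f+g: L₀ = lclm(L_f,L_g), ord ≤ 1+1.
Differentiate: ansatz ord ≤ ord L₀ ⇒ L.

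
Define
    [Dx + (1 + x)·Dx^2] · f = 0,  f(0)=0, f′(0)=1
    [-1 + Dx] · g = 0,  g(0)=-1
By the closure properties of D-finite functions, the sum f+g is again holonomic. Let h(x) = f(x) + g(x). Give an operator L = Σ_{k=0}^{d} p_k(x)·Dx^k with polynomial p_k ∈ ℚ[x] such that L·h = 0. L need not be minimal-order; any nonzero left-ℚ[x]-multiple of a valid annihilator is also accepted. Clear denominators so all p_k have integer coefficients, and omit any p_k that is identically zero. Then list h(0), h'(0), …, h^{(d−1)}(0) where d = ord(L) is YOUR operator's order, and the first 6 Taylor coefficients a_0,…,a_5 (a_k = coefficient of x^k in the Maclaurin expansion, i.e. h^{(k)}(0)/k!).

L = (-3 - x)·Dx + (1 - 2·x - x^2)·Dx^2 + (2 + 3·x + x^2)·Dx^3  (order 3).
h: a_k = -1, 0, -1, 1/6, -7/24, 23/120, …
ICs: h(0) = -1, h′(0) = 0, h′′(0) = -2.

f: a_k = 0, 1, -1/2, 1/3, -1/4, 1/5, …
g: a_k = -1, -1, -1/2, -1/6, -1/24, -1/120, …
f+g: L₀ = lclm(L_f,L_g), ord ≤ 2+1.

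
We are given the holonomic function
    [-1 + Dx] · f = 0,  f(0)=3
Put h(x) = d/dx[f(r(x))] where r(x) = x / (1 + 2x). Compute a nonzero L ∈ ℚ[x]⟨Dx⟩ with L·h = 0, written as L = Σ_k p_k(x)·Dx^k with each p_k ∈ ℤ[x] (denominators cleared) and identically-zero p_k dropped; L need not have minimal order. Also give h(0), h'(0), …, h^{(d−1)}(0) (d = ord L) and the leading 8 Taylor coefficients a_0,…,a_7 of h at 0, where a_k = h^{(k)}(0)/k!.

f: a_k = 3, 3, 3/2, 1/2, 1/8, 1/40, 1/240, 1/1680, …
f∘r: x↦r, Dx↦Dx/r' in L_f ⇒ L₀.
Differentiate: ansatz ord ≤ ord L₀ ⇒ L.
L = (-3 - 8·x) + (-1 - 4·x - 4·x^2)·Dx  (order 1).
h: a_k = 3, -9, 39/2, -71/2, 441/8, -2699/40, 9157/240, 68731/560, …
ICs: h(0) = 3.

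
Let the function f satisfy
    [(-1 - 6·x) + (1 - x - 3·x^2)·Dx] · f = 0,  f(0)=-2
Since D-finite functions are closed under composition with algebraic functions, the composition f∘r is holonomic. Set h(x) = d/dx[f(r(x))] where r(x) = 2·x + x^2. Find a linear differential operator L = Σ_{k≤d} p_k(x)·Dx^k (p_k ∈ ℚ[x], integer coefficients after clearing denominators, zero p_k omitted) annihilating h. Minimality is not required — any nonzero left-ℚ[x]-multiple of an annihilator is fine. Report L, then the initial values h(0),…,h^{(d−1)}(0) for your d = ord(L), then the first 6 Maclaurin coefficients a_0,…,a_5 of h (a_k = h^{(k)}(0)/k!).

L = (17 + 114·x + 597·x^2 + 1260·x^3 + 1215·x^4 + 540·x^5 + 90·x^6) + (-1 - 11·x + 21·x^2 + 211·x^3 + 405·x^4 + 333·x^5 + 126·x^6 + 18·x^7)·Dx  (order 1).
h: a_k = -4, -68, -432, -3136, -19300, -118452, …
ICs: h(0) = -4.

f: a_k = -2, -2, -8, -14, -38, -80, …
f∘r: x↦r, Dx↦Dx/r' in L_f ⇒ L₀.
Differentiate: ansatz ord ≤ ord L₀ ⇒ L.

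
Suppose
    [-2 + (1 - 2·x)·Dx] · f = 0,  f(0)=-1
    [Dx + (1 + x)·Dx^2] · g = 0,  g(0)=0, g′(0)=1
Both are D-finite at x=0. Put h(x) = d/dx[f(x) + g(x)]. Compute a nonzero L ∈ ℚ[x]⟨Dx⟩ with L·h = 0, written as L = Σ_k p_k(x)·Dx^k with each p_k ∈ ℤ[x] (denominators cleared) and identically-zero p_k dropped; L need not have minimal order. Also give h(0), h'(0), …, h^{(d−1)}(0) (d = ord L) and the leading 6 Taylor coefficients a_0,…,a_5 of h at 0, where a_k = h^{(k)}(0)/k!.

L = (32 + 8·x) + (22 + 56·x + 16·x^2)·Dx + (-5 + 3·x + 12·x^2 + 4·x^3)·Dx^2  (order 2).
h: a_k = -1, -9, -23, -65, -159, -385, …
ICs: h(0) = -1, h′(0) = -9.

f: a_k = -1, -2, -4, -8, -16, -32, …
g: a_k = 0, 1, -1/2, 1/3, -1/4, 1/5, …
L₀ := lclm(L_f,L_g); ord L₀ ≤ 1+2.
h₀' ⇒ L via d/dx closure of L₀.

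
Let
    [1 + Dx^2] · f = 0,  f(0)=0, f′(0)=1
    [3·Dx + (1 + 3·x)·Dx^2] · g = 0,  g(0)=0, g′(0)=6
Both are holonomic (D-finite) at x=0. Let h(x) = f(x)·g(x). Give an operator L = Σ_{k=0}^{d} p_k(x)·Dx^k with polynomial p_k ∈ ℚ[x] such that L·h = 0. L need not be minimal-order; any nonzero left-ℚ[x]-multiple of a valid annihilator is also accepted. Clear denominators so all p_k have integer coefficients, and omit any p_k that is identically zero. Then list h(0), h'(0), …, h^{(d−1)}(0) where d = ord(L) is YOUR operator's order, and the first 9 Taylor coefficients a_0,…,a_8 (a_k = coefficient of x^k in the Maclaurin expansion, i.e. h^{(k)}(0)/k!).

L = (-203 - 222·x - 189·x^2 + 432·x^3 + 324·x^4) + (-84 - 108·x + 648·x^2 + 648·x^3)·Dx + (-208 - 228·x - 54·x^2 + 864·x^3 + 648·x^4)·Dx^2 + (-84 - 108·x + 648·x^2 + 648·x^3)·Dx^3 + (-5 - 6·x + 135·x^2 + 432·x^3 + 324·x^4)·Dx^4  (order 4).
h: a_k = 0, 0, 6, -9, 17, -39, 377/4, -9453/40, 511397/840, …
ICs: h(0) = 0, h′(0) = 0, h′′(0) = 12, h′′′(0) = -54.

f: a_k = 0, 1, 0, -1/6, 0, 1/120, 0, -1/5040, 0, …
g: a_k = 0, 6, -9, 18, -81/2, 486/5, -243, 4374/7, -6561/4, …
Sym-product of L_f,L_g gives L₀ (≤ ord 4).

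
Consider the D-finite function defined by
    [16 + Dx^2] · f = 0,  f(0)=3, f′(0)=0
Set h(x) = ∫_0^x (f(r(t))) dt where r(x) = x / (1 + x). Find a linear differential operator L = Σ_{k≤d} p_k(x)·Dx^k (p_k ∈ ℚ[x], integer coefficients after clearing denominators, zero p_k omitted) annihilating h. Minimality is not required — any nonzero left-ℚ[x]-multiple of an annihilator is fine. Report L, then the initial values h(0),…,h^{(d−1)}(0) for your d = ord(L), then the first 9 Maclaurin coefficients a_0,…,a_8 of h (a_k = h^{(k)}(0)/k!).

f: a_k = 3, 0, -24, 0, 32, 0, -256/15, 0, 512/105, …
h₀=f(r): pull back L_f along r ⇒ L₀.
h=∫h₀ ⇒ L = L₀·Dx.
L = 16·Dx + (2 + 6·x + 6·x^2 + 2·x^3)·Dx^2 + (1 + 4·x + 6·x^2 + 4·x^3 + x^4)·Dx^3  (order 3).
h: a_k = 0, 3, 0, -8, 12, -8, -16/3, 392/15, -246/5, …
ICs: h(0) = 0, h′(0) = 3, h′′(0) = 0.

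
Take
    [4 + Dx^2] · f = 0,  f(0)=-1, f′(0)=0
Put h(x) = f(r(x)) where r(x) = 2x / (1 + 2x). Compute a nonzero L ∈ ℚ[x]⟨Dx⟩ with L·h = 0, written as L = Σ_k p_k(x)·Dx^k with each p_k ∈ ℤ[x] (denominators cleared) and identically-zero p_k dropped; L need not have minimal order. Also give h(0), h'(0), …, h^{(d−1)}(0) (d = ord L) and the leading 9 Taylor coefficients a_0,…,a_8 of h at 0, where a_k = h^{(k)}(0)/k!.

f: a_k = -1, 0, 2, 0, -2/3, 0, 4/45, 0, -2/315, …
h₀=f(r): pull back L_f along r ⇒ L₀.
L = 16 + (4 + 24·x + 48·x^2 + 32·x^3)·Dx + (1 + 8·x + 24·x^2 + 32·x^3 + 16·x^4)·Dx^2  (order 2).
h: a_k = -1, 0, 8, -32, 256/3, -512/3, 9856/45, 512/5, -602624/315, …
ICs: h(0) = -1, h′(0) = 0.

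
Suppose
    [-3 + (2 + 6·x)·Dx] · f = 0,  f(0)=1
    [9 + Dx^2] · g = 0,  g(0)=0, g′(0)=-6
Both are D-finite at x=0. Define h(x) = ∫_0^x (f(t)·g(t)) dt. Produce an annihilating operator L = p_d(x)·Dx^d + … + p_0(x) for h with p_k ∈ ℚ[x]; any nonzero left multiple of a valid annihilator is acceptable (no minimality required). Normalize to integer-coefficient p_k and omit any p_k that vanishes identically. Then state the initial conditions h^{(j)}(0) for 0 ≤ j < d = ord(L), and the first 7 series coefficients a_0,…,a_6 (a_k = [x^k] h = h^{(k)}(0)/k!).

L = (63 + 216·x + 324·x^2)·Dx + (-12 - 36·x)·Dx^2 + (4 + 24·x + 36·x^2)·Dx^3  (order 3).
h: a_k = 0, 0, -3, -3, 63/16, 27/40, 513/640, …
ICs: h(0) = 0, h′(0) = 0, h′′(0) = -6.

f: a_k = 1, 3/2, -9/8, 27/16, -405/128, 1701/256, -15309/1024, …
g: a_k = 0, -6, 0, 9, 0, -81/20, 0, …
Product ⇒ symmetric product L₀, ord ≤ 2.
h=∫₀ˣh₀: take L = L₀·Dx.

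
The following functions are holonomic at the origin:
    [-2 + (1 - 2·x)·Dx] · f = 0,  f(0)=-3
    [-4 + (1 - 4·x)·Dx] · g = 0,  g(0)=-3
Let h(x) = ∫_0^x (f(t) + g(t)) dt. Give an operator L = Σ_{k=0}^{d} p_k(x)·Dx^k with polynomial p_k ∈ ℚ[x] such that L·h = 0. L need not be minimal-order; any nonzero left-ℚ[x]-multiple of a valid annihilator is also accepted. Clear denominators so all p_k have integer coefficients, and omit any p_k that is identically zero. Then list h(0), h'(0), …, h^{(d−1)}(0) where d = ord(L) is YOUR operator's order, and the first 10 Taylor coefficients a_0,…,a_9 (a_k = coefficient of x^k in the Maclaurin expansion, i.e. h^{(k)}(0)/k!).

L = -16·Dx + (12 - 32·x)·Dx^2 + (-1 + 6·x - 8·x^2)·Dx^3  (order 3).
h: a_k = 0, -6, -9, -20, -54, -816/5, -528, -12480/7, -6192, -65792/3, …
ICs: h(0) = 0, h′(0) = -6, h′′(0) = -18.

f: a_k = -3, -6, -12, -24, -48, -96, -192, -384, -768, -1536, …
g: a_k = -3, -12, -48, -192, -768, -3072, -12288, -49152, -196608, -786432, …
f+g: L₀ = lclm(L_f,L_g), ord ≤ 1+1.
h=∫h₀ ⇒ L = L₀·Dx.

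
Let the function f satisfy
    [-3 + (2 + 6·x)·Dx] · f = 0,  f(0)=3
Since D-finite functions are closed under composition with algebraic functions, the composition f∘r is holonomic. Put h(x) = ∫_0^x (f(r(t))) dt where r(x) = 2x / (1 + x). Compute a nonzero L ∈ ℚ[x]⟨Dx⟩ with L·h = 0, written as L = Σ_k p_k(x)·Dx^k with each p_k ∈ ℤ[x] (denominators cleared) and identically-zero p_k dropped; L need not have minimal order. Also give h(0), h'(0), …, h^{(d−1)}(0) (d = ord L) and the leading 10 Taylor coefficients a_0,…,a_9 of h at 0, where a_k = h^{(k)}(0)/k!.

f: a_k = 3, 9/2, -27/8, 81/16, -1215/128, 5103/256, -45927/1024, 216513/2048, -8444007/32768, 42220035/65536, …
Change of var in L_f (x↦r) gives L₀.
h=∫₀ˣh₀: take L = L₀·Dx.
L = -3·Dx + (1 + 8·x + 7·x^2)·Dx^2  (order 2).
h: a_k = 0, 3, 9/2, -15/2, 153/8, -2583/40, 4137/16, -18423/16, 704925/128, -3549407/128, …
ICs: h(0) = 0, h′(0) = 3.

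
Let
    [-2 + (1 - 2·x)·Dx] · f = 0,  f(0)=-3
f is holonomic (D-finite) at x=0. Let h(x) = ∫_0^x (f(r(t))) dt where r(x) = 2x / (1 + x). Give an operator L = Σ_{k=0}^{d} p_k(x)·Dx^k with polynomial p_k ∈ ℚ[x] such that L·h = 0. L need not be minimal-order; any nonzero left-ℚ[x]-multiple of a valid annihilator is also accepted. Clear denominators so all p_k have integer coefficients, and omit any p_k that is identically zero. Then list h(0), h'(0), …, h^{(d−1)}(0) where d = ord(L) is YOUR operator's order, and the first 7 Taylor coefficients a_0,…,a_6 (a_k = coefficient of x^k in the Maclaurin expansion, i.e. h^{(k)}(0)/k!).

L = 4·Dx + (-1 + 2·x + 3·x^2)·Dx^2  (order 2).
h: a_k = 0, -3, -6, -12, -27, -324/5, -162, …
ICs: h(0) = 0, h′(0) = -3.

f: a_k = -3, -6, -12, -24, -48, -96, -192, …
Substitute x→r, Dx→(1/r')Dx; clear ⇒ L₀.
h=∫h₀ ⇒ L = L₀·Dx.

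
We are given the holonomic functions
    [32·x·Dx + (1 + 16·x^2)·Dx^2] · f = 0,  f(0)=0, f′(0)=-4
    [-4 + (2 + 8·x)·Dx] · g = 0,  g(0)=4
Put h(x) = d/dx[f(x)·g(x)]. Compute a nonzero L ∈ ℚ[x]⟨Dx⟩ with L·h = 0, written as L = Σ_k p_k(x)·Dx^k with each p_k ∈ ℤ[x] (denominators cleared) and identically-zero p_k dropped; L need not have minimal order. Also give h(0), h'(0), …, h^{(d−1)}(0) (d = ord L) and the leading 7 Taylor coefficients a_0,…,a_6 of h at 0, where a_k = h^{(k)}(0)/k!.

f: a_k = 0, -4, 0, 64/3, 0, -1024/5, 0, …
g: a_k = 4, 8, -8, 16, -40, 112, -336, …
h₀=f·g: eliminate ⇒ L₀, order ≤ 2·1.
Differentiate: ansatz ord ≤ ord L₀ ⇒ L.
L = (20 + 640·x + 128·x^2 - 6144·x^3 - 3072·x^4) + (28 + 336·x + 1152·x^2 - 3584·x^3 - 21504·x^4 - 12288·x^5)·Dx + (3 + 8·x - 48·x^2 - 256·x^3 - 1792·x^4 - 6144·x^5 - 4096·x^6)·Dx^2  (order 2).
h: a_k = -16, -64, 352, 1280/3, -12448/3, -52352/5, 1206592/15, …
ICs: h(0) = -16, h′(0) = -64.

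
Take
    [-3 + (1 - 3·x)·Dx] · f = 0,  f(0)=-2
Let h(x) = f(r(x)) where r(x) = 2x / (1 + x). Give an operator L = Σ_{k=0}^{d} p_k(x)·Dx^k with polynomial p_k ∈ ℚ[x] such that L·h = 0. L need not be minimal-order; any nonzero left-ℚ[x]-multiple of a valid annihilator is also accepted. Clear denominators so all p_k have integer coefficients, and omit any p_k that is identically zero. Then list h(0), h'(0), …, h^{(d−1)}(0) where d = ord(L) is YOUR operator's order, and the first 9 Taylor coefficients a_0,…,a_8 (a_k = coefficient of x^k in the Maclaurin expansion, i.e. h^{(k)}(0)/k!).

L = 6 + (-1 + 4·x + 5·x^2)·Dx  (order 1).
h: a_k = -2, -12, -60, -300, -1500, -7500, -37500, -187500, -937500, …
ICs: h(0) = -2.

f: a_k = -2, -6, -18, -54, -162, -486, -1458, -4374, -13122, …
Substitute x→r, Dx→(1/r')Dx; clear ⇒ L₀.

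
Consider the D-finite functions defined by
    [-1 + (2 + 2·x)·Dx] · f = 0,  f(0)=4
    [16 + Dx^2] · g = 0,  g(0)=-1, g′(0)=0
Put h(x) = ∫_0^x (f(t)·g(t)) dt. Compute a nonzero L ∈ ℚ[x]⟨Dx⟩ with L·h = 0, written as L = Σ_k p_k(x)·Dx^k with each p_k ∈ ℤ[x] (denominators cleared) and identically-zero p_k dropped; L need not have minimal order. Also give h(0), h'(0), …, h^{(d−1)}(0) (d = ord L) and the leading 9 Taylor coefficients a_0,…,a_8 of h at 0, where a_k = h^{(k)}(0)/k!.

L = (67 + 128·x + 64·x^2)·Dx + (-4 - 4·x)·Dx^2 + (4 + 8·x + 4·x^2)·Dx^3  (order 3).
h: a_k = 0, -4, -1, 65/6, 63/16, -893/96, -3733/1152, 310129/80640, 219379/184320, …
ICs: h(0) = 0, h′(0) = -4, h′′(0) = -2.

f: a_k = 4, 2, -1/2, 1/4, -5/32, 7/64, -21/256, 33/512, -429/8192, …
g: a_k = -1, 0, 8, 0, -32/3, 0, 256/45, 0, -512/315, …
L₀ := L_f ⊗_s L_g (sym. prod.), ord ≤ 2.
h=∫h₀ ⇒ L = L₀·Dx.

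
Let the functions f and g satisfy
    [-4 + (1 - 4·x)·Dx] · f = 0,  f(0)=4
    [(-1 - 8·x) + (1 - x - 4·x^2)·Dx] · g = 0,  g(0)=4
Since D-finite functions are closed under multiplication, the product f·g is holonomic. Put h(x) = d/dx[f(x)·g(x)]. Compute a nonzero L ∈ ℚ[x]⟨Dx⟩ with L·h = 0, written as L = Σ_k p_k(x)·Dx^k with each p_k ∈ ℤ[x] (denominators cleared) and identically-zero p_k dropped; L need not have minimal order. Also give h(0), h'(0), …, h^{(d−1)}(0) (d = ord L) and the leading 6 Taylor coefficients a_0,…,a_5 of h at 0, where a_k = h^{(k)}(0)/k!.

f: a_k = 4, 16, 64, 256, 1024, 4096, …
g: a_k = 4, 4, 20, 36, 116, 260, …
f·g: L₀ = L_f ⊗_s L_g, ord ≤ 1·1.
Derive L from L₀ (diff closure).
L = (50 - 96·x - 480·x^2 + 3072·x^4) + (-5 + 25·x + 48·x^2 - 320·x^3 + 768·x^5)·Dx  (order 1).
h: a_k = 80, 800, 5232, 29760, 154000, 756576, …
ICs: h(0) = 80.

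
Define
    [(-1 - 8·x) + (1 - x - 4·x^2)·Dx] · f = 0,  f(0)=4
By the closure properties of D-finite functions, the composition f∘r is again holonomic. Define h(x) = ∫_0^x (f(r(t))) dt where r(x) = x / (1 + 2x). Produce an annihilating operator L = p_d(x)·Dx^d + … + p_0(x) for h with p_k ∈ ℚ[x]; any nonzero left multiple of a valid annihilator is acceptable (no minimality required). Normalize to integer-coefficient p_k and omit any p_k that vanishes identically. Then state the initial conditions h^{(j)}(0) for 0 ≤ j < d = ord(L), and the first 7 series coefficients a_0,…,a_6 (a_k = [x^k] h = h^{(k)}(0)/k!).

L = (1 + 10·x)·Dx + (-1 - 5·x - 4·x^2 + 4·x^3)·Dx^2  (order 2).
h: a_k = 0, 4, 2, 4, -7, 108/5, -190/3, …
ICs: h(0) = 0, h′(0) = 4.

f: a_k = 4, 4, 20, 36, 116, 260, 724, …
Change of var in L_f (x↦r) gives L₀.
h=∫h₀ ⇒ L = L₀·Dx.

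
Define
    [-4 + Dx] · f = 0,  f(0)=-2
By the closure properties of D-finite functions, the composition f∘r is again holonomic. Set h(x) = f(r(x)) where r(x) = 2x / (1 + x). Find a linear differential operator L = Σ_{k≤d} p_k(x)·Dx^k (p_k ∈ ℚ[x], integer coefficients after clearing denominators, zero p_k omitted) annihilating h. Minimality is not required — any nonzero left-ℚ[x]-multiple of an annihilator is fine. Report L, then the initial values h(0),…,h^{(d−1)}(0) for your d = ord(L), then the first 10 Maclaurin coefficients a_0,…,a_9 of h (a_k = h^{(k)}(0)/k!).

L = -8 + (1 + 2·x + x^2)·Dx  (order 1).
h: a_k = -2, -16, -48, -176/3, -16/3, 176/5, -368/45, -6448/315, 752/35, -9008/2835, …
ICs: h(0) = -2.

f: a_k = -2, -8, -16, -64/3, -64/3, -256/15, -512/45, -2048/315, -1024/315, -4096/2835, …
h₀=f(r): pull back L_f along r ⇒ L₀.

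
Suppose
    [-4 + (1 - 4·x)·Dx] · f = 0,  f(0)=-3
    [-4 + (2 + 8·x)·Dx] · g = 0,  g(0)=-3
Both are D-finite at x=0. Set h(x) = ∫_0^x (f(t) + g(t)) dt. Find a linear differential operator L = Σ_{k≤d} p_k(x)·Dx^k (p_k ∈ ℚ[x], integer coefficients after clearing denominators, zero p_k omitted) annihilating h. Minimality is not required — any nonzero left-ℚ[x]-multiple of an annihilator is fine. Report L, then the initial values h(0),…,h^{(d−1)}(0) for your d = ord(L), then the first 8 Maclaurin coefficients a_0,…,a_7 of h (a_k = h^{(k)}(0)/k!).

f: a_k = -3, -12, -48, -192, -768, -3072, -12288, -49152, …
g: a_k = -3, -6, 6, -12, 30, -84, 252, -792, …
Sum ⇒ L₀ = lclm(L_f,L_g) in ℚ(x)⟨Dx⟩.
∫: right-multiply L₀ by Dx.
L = (-40 - 96·x)·Dx + (18 + 112·x + 288·x^2)·Dx^2 + (-1 - 12·x + 16·x^2 + 192·x^3)·Dx^3  (order 3).
h: a_k = 0, -6, -9, -14, -51, -738/5, -526, -12036/7, …
ICs: h(0) = 0, h′(0) = -6, h′′(0) = -18.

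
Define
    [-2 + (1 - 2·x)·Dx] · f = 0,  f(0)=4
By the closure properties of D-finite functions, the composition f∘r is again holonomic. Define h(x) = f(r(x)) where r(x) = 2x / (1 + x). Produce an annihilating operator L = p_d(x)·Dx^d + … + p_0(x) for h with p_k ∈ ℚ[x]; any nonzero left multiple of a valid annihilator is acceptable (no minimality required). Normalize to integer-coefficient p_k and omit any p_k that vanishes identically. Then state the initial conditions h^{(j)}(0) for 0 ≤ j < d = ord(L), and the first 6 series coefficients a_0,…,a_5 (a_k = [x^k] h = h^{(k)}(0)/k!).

f: a_k = 4, 8, 16, 32, 64, 128, …
Change of var in L_f (x↦r) gives L₀.
L = 4 + (-1 + 2·x + 3·x^2)·Dx  (order 1).
h: a_k = 4, 16, 48, 144, 432, 1296, …
ICs: h(0) = 4.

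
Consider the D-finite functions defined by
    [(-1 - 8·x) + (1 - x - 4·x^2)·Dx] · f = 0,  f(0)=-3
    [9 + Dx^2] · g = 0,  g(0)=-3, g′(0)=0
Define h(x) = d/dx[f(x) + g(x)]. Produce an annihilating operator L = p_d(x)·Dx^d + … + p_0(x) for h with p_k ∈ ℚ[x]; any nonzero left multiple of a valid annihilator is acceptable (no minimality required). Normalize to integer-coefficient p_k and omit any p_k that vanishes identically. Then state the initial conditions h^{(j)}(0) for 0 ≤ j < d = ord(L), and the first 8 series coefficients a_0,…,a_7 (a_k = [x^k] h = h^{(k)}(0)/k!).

f: a_k = -3, -3, -15, -27, -87, -195, -543, -1323, …
g: a_k = -3, 0, 27/2, 0, -81/8, 0, 243/80, 0, …
L₀ := lclm(L_f,L_g); ord L₀ ≤ 1+2.
Differentiate: ansatz ord ≤ ord L₀ ⇒ L.
L = (2358 + 13068·x + 57006·x^2 + 38520·x^3 + 83520·x^4 + 31104·x^5 + 41472·x^6) + (-189 - 1413·x + 1251·x^2 + 4203·x^3 + 5580·x^4 + 11952·x^5 + 12096·x^6 + 13824·x^7)·Dx + (262 + 1452·x + 6334·x^2 + 4280·x^3 + 9280·x^4 + 3456·x^5 + 4608·x^6)·Dx^2 + (-21 - 157·x + 139·x^2 + 467·x^3 + 620·x^4 + 1328·x^5 + 1344·x^6 + 1536·x^7)·Dx^3  (order 3).
h: a_k = -3, -3, -81, -777/2, -975, -129591/40, -9261, -15659787/560, …
ICs: h(0) = -3, h′(0) = -3, h′′(0) = -162.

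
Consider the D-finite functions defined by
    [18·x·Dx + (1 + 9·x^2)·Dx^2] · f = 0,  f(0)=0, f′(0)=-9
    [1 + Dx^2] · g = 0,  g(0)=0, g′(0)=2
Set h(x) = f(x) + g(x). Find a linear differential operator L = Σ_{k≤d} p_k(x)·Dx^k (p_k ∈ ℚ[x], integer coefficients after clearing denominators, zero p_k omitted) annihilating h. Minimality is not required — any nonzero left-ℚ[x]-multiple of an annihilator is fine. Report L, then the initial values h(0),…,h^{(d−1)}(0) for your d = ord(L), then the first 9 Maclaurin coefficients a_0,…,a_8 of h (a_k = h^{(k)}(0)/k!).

L = (-1926·x + 17820·x^3 + 1458·x^5)·Dx + (-17 + 351·x^2 + 4617·x^4 + 729·x^6)·Dx^2 + (-1926·x + 17820·x^3 + 1458·x^5)·Dx^3 + (-17 + 351·x^2 + 4617·x^4 + 729·x^6)·Dx^4  (order 4).
h: a_k = 0, -7, 0, 80/3, 0, -8747/60, 0, 2361959/2520, 0, …
ICs: h(0) = 0, h′(0) = -7, h′′(0) = 0, h′′′(0) = 160.

f: a_k = 0, -9, 0, 27, 0, -729/5, 0, 6561/7, 0, …
g: a_k = 0, 2, 0, -1/3, 0, 1/60, 0, -1/2520, 0, …
f+g: L₀ = lclm(L_f,L_g), ord ≤ 2+2.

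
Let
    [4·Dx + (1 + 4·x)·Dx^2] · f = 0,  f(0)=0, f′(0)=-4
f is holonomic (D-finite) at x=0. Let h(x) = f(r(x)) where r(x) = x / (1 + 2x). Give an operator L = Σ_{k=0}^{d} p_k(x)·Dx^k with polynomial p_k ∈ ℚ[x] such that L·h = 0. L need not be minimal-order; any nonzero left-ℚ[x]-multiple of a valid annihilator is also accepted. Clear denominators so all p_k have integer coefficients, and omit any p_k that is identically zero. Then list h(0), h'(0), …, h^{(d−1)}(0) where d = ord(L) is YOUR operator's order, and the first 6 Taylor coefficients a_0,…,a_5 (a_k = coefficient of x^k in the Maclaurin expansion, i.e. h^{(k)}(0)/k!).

f: a_k = 0, -4, 8, -64/3, 64, -1024/5, …
h₀=f(r): pull back L_f along r ⇒ L₀.
L = (8 + 24·x)·Dx + (1 + 8·x + 12·x^2)·Dx^2  (order 2).
h: a_k = 0, -4, 16, -208/3, 320, -7744/5, …
ICs: h(0) = 0, h′(0) = -4.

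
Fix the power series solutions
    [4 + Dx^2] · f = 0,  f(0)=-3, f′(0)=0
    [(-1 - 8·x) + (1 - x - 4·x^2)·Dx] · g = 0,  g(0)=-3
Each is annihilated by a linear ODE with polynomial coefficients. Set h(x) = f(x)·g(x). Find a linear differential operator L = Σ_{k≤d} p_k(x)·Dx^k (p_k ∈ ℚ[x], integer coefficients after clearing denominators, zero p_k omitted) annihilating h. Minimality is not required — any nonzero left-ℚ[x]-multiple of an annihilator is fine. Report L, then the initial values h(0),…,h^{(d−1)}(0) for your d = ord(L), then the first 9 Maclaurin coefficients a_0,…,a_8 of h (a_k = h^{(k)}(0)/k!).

f: a_k = -3, 0, 6, 0, -2, 0, 4/15, 0, -2/105, …
g: a_k = -3, -3, -15, -27, -87, -195, -543, -1323, -3495, …
Product ⇒ symmetric product L₀, ord ≤ 2.
L = (4 + 4·x + 16·x^2) + (2 + 16·x)·Dx + (-1 + x + 4·x^2)·Dx^2  (order 2).
h: a_k = 9, 9, 27, 63, 177, 429, 5681/5, 14261/5, 258897/35, …
ICs: h(0) = 9, h′(0) = 9.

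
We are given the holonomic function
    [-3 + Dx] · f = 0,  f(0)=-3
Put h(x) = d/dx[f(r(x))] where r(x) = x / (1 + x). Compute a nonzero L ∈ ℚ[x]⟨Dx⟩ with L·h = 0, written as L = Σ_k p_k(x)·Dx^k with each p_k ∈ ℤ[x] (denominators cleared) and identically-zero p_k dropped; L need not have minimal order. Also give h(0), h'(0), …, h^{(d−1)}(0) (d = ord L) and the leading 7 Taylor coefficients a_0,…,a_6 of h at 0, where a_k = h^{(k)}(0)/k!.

L = (1 - 2·x) + (-1 - 2·x - x^2)·Dx  (order 1).
h: a_k = -9, -9, 27/2, -9/2, -63/8, 621/40, -1233/80, …
ICs: h(0) = -9.

f: a_k = -3, -9, -27/2, -27/2, -81/8, -243/40, -243/80, …
h₀=f(r): pull back L_f along r ⇒ L₀.
Derive L from L₀ (diff closure).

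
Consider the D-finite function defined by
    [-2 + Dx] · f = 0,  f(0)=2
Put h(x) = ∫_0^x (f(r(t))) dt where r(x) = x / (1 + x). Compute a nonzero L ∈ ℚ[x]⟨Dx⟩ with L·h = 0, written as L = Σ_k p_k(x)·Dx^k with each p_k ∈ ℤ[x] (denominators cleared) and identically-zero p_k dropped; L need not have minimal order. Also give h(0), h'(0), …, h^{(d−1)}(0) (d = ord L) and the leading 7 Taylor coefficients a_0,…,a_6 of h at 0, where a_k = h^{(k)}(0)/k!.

f: a_k = 2, 4, 4, 8/3, 4/3, 8/15, 8/45, …
f∘r: x↦r, Dx↦Dx/r' in L_f ⇒ L₀.
∫: right-multiply L₀ by Dx.
L = -2·Dx + (1 + 2·x + x^2)·Dx^2  (order 2).
h: a_k = 0, 2, 2, 0, -1/3, 4/15, -2/15, …
ICs: h(0) = 0, h′(0) = 2.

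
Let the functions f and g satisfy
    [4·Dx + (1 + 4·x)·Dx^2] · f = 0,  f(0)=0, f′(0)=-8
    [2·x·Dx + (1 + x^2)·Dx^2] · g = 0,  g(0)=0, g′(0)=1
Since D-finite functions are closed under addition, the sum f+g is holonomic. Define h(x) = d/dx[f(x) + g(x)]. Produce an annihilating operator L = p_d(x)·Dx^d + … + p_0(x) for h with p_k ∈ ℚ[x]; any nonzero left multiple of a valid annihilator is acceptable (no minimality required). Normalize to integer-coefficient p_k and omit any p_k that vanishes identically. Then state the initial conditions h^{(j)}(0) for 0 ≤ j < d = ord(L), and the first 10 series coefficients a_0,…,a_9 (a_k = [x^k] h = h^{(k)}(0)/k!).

f: a_k = 0, -8, 16, -128/3, 128, -2048/5, 4096/3, -32768/7, 16384, -524288/9, …
g: a_k = 0, 1, 0, -1/3, 0, 1/5, 0, -1/7, 0, 1/9, …
f+g: L₀ = lclm(L_f,L_g), ord ≤ 2+2.
Differentiate: ansatz ord ≤ ord L₀ ⇒ L.
L = (-4 - 48·x + 12·x^2 + 16·x^3) + (-17 - 8·x - 45·x^2 + 24·x^3 + 32·x^4)·Dx + (-2 - 7·x + 4·x^2 + x^3 + 6·x^4 + 8·x^5)·Dx^2  (order 2).
h: a_k = -7, 32, -129, 512, -2047, 8192, -32769, 131072, -524287, 2097152, …
ICs: h(0) = -7, h′(0) = 32.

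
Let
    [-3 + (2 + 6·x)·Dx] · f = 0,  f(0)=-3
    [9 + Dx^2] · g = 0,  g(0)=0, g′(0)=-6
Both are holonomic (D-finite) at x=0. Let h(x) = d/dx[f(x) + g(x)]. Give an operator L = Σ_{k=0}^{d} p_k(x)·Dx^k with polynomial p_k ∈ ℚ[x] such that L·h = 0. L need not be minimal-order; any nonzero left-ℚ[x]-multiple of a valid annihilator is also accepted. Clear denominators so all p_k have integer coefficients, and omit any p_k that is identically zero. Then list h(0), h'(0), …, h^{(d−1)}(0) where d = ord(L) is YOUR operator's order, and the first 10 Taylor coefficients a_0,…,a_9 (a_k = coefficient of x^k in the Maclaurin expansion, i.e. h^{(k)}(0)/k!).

L = (-513 - 648·x - 972·x^2) + (-126 - 810·x - 1944·x^2 - 1944·x^3)·Dx + (-57 - 72·x - 108·x^2)·Dx^2 + (-14 - 90·x - 216·x^2 - 216·x^3)·Dx^3  (order 3).
h: a_k = -21/2, 27/4, 189/16, 1215/32, -30699/256, 137781/512, -7515747/10240, 8444007/4096, -13301550513/2293760, 2153221785/131072, …
ICs: h(0) = -21/2, h′(0) = 27/4, h′′(0) = 189/8.

f: a_k = -3, -9/2, 27/8, -81/16, 1215/128, -5103/256, 45927/1024, -216513/2048, 8444007/32768, -42220035/65536, …
g: a_k = 0, -6, 0, 9, 0, -81/20, 0, 243/280, 0, -243/2240, …
L₀ := lclm(L_f,L_g); ord L₀ ≤ 1+2.
Derive L from L₀ (diff closure).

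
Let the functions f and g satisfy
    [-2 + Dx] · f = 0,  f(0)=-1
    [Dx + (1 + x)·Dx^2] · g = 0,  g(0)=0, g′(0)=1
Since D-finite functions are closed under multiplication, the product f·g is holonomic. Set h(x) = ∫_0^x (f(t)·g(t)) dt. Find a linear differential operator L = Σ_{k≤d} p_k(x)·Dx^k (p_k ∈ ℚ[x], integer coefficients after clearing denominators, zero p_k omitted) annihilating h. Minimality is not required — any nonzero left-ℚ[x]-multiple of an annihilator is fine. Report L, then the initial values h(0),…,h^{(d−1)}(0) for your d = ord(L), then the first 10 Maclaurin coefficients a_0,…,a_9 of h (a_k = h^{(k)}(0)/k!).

f: a_k = -1, -2, -2, -4/3, -2/3, -4/15, -4/45, -8/315, -2/315, -4/2835, …
g: a_k = 0, 1, -1/2, 1/3, -1/4, 1/5, -1/6, 1/7, -1/8, 1/9, …
f·g: L₀ = L_f ⊗_s L_g, ord ≤ 1·2.
h=∫₀ˣh₀: take L = L₀·Dx.
L = (2 + 4·x)·Dx + (-3 - 4·x)·Dx^2 + (1 + x)·Dx^3  (order 3).
h: a_k = 0, 0, -1/2, -1/2, -1/3, -3/20, -11/180, -1/63, -17/2520, 1/3240, …
ICs: h(0) = 0, h′(0) = 0, h′′(0) = -1.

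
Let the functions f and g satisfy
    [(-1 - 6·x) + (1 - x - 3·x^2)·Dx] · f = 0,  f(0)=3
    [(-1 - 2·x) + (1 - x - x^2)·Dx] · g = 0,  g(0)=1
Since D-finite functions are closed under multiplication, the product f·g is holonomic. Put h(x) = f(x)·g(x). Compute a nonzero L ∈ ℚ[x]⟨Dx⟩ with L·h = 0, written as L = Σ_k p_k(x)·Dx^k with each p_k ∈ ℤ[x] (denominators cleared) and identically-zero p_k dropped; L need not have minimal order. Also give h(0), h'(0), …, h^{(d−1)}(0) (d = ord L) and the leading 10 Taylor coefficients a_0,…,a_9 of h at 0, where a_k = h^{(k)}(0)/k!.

f: a_k = 3, 3, 12, 21, 57, 120, 291, 651, 1524, 3477, …
g: a_k = 1, 1, 2, 3, 5, 8, 13, 21, 34, 55, …
L₀ := L_f ⊗_s L_g (sym. prod.), ord ≤ 1.
L = (-2 - 6·x + 12·x^2 + 12·x^3) + (1 - 2·x - 3·x^2 + 4·x^3 + 3·x^4)·Dx  (order 1).
h: a_k = 3, 6, 21, 48, 126, 294, 711, 1656, 3891, 9024, …
ICs: h(0) = 3.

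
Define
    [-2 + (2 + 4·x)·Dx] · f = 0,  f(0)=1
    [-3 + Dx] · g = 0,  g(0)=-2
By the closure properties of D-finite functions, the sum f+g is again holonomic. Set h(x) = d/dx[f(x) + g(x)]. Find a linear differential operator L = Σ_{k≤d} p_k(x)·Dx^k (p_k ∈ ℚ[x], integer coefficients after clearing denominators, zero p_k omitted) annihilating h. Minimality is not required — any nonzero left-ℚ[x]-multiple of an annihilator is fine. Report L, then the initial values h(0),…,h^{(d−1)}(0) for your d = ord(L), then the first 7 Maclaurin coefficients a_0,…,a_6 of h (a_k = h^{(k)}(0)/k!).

f: a_k = 1, 1, -1/2, 1/2, -5/8, 7/8, -21/16, …
g: a_k = -2, -6, -9, -9, -27/4, -81/20, -81/40, …
Sum ⇒ L₀ = lclm(L_f,L_g) in ℚ(x)⟨Dx⟩.
h=h₀': d/dx-closure on L₀ ⇒ L.
L = (-9 - 9·x) + (-3 - 18·x - 18·x^2)·Dx + (2 + 7·x + 6·x^2)·Dx^2  (order 2).
h: a_k = -5, -19, -51/2, -59/2, -127/8, -801/40, 669/80, …
ICs: h(0) = -5, h′(0) = -19.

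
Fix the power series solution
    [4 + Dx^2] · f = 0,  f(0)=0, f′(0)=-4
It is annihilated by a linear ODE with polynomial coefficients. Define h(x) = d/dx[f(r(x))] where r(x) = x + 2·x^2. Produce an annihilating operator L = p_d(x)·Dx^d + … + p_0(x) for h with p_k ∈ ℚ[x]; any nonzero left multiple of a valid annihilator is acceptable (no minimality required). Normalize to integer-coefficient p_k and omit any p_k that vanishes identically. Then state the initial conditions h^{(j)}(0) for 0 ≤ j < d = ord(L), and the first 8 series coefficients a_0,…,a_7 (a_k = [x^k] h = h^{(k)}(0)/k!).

f: a_k = 0, -4, 0, 8/3, 0, -8/15, 0, 16/315, …
f∘r: x↦r, Dx↦Dx/r' in L_f ⇒ L₀.
h=h₀': d/dx-closure on L₀ ⇒ L.
L = (52 + 64·x + 384·x^2 + 1024·x^3 + 1024·x^4) + (-12 - 48·x)·Dx + (1 + 8·x + 16·x^2)·Dx^2  (order 2).
h: a_k = -4, -16, 8, 64, 472/3, 96, -6704/45, -15104/45, …
ICs: h(0) = -4, h′(0) = -16.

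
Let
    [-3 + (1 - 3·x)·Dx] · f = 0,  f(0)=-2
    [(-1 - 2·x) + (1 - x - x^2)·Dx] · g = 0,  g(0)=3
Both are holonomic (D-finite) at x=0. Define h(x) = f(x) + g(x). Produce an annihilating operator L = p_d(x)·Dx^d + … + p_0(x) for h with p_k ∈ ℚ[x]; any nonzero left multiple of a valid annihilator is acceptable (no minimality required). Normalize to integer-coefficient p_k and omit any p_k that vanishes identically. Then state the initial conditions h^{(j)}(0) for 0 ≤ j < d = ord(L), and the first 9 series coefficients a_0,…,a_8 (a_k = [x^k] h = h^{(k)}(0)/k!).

L = (-6 - 36·x + 18·x^2 - 18·x^3) + (14 - 18·x - 24·x^2 + 18·x^3 - 36·x^4)·Dx + (-2 + 10·x - 15·x^2 + 10·x^3 - 9·x^5)·Dx^2  (order 2).
h: a_k = 1, -3, -12, -45, -147, -462, -1419, -4311, -13020, …
ICs: h(0) = 1, h′(0) = -3.

f: a_k = -2, -6, -18, -54, -162, -486, -1458, -4374, -13122, …
g: a_k = 3, 3, 6, 9, 15, 24, 39, 63, 102, …
Sum ⇒ L₀ = lclm(L_f,L_g) in ℚ(x)⟨Dx⟩.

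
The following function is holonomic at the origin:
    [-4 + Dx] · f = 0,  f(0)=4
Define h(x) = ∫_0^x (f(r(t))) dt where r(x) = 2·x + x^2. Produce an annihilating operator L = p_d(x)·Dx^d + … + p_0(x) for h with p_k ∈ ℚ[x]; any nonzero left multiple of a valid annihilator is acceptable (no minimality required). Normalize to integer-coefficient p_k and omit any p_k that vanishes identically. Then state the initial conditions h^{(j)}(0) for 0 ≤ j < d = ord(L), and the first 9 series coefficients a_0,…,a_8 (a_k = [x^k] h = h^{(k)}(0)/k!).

f: a_k = 4, 16, 32, 128/3, 128/3, 512/15, 1024/45, 4096/315, 2048/315, …
f∘r: x↦r, Dx↦Dx/r' in L_f ⇒ L₀.
Integrate: L := L₀·Dx.
L = (-8 - 8·x)·Dx + Dx^2  (order 2).
h: a_k = 0, 4, 16, 48, 352/3, 736/3, 6784/15, 236416/315, 358528/315, …
ICs: h(0) = 0, h′(0) = 4.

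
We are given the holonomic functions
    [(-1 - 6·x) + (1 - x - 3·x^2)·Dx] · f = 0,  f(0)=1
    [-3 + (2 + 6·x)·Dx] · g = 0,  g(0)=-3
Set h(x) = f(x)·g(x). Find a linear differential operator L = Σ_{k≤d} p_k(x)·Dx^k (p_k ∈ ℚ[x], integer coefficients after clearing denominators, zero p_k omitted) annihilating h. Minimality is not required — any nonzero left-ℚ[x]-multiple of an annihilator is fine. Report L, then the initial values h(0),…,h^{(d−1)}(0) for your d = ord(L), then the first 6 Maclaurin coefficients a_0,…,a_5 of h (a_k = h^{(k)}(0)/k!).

f: a_k = 1, 1, 4, 7, 19, 40, …
g: a_k = -3, -9/2, 27/8, -81/16, 1215/128, -5103/256, …
Product ⇒ symmetric product L₀, ord ≤ 1.
L = (5 + 15·x + 27·x^2) + (-2 - 4·x + 12·x^2 + 18·x^3)·Dx  (order 1).
h: a_k = -3, -15/2, -105/8, -651/16, -9033/128, -54417/256, …
ICs: h(0) = -3.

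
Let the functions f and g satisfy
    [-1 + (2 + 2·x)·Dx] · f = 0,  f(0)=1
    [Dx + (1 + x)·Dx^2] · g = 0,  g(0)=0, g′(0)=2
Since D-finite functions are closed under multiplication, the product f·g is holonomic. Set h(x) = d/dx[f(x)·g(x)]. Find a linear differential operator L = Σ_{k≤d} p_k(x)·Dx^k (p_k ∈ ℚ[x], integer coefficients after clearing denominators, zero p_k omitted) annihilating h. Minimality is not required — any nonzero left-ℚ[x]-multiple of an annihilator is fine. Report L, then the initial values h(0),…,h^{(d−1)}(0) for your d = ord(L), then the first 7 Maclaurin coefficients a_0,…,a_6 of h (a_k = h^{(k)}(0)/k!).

f: a_k = 1, 1/2, -1/8, 1/16, -5/128, 7/256, -21/1024, …
g: a_k = 0, 2, -1, 2/3, -1/2, 2/5, -1/3, …
Sym-product of L_f,L_g gives L₀ (≤ ord 2).
Derive L from L₀ (diff closure).
L = 1 + (8 + 8·x)·Dx + (4 + 8·x + 4·x^2)·Dx^2  (order 2).
h: a_k = 2, 0, -1/4, 1/3, -71/192, 31/80, -3043/7680, …
ICs: h(0) = 2, h′(0) = 0.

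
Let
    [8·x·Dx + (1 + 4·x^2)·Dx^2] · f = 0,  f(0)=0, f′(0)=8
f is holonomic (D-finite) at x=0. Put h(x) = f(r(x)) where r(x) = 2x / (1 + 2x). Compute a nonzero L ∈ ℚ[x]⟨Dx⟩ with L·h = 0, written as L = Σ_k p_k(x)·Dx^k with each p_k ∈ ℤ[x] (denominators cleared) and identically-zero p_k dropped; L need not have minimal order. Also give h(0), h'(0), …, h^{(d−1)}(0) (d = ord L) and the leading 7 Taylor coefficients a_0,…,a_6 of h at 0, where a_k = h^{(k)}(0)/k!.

f: a_k = 0, 8, 0, -32/3, 0, 128/5, 0, …
L₀ from L_f via x↦r, Dx↦r'^{-1}Dx.
L = (4 + 40·x)·Dx + (1 + 4·x + 20·x^2)·Dx^2  (order 2).
h: a_k = 0, 16, -32, -64/3, 384, -4864/5, -5632/3, …
ICs: h(0) = 0, h′(0) = 16.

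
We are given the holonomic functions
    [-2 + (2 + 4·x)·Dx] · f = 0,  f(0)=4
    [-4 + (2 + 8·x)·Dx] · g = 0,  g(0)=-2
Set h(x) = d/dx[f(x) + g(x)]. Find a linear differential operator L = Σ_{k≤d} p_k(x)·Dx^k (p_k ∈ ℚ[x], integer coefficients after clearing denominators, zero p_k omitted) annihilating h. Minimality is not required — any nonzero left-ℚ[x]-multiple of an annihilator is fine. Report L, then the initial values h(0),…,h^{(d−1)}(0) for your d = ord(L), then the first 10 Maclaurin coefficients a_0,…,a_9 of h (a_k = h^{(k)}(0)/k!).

f: a_k = 4, 4, -2, 2, -5/2, 7/2, -21/4, 33/4, -429/32, 715/32, …
g: a_k = -2, -4, 4, -8, 20, -56, 168, -528, 1716, -5720, …
Weyl lclm of L_f,L_g ⇒ L₀ (ord ≤ 2).
Differentiate: ansatz ord ≤ ord L₀ ⇒ L.
L = -6 + (-9 - 24·x)·Dx + (-1 - 6·x - 8·x^2)·Dx^2  (order 2).
h: a_k = 0, 4, -18, 70, -525/2, 1953/2, -14553/4, 54483/4, -1640925/32, 6211205/32, …
ICs: h(0) = 0, h′(0) = 4.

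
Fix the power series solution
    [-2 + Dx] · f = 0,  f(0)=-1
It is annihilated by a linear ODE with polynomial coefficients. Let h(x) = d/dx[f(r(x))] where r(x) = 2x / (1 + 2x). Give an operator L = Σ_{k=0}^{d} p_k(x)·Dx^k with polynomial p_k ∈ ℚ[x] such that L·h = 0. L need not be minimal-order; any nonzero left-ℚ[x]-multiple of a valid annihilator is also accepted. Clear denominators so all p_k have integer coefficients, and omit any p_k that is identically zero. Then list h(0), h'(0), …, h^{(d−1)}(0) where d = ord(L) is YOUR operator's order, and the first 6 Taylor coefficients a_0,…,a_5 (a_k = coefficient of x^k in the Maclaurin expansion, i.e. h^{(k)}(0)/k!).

f: a_k = -1, -2, -2, -4/3, -2/3, -4/15, …
f∘r: x↦r, Dx↦Dx/r' in L_f ⇒ L₀.
h₀' ⇒ L via d/dx closure of L₀.
L = -8·x + (-1 - 4·x - 4·x^2)·Dx  (order 1).
h: a_k = -4, 0, 16, -128/3, 64, -512/15, …
ICs: h(0) = -4.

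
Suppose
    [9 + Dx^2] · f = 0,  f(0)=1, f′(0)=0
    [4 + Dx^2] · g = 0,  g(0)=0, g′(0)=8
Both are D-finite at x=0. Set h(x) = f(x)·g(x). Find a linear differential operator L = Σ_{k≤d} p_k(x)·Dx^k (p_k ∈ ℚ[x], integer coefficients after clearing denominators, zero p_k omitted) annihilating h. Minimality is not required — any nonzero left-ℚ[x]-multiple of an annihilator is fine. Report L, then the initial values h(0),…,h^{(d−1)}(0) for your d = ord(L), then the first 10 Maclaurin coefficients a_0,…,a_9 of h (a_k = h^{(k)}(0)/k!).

L = 25 + 26·Dx^2 + Dx^4  (order 4).
h: a_k = 0, 8, 0, -124/3, 0, 781/15, 0, -19531/630, 0, 488281/45360, …
ICs: h(0) = 0, h′(0) = 8, h′′(0) = 0, h′′′(0) = -248.

f: a_k = 1, 0, -9/2, 0, 27/8, 0, -81/80, 0, 729/4480, 0, …
g: a_k = 0, 8, 0, -16/3, 0, 16/15, 0, -32/315, 0, 16/2835, …
h₀=f·g: eliminate ⇒ L₀, order ≤ 2·2.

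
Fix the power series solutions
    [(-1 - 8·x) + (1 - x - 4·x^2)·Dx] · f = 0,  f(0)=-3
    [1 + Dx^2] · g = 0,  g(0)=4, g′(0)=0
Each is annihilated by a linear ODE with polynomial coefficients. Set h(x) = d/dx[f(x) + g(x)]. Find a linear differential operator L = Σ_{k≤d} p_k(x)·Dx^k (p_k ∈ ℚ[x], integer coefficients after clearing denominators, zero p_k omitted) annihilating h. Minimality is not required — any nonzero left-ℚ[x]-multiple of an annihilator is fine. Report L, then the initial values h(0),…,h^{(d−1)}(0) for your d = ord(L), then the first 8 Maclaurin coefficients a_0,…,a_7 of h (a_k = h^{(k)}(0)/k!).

L = (706 + 4324·x + 19178·x^2 + 15080·x^3 + 30400·x^4 + 1152·x^5 + 1536·x^6) + (-55 - 431·x + 153·x^2 + 1009·x^3 + 3620·x^4 + 5904·x^5 + 448·x^6 + 512·x^7)·Dx + (706 + 4324·x + 19178·x^2 + 15080·x^3 + 30400·x^4 + 1152·x^5 + 1536·x^6)·Dx^2 + (-55 - 431·x + 153·x^2 + 1009·x^3 + 3620·x^4 + 5904·x^5 + 448·x^6 + 512·x^7)·Dx^3  (order 3).
h: a_k = -3, -34, -81, -1042/3, -975, -97741/30, -9261, -35229599/1260, …
ICs: h(0) = -3, h′(0) = -34, h′′(0) = -162.

f: a_k = -3, -3, -15, -27, -87, -195, -543, -1323, …
g: a_k = 4, 0, -2, 0, 1/6, 0, -1/180, 0, …
Weyl lclm of L_f,L_g ⇒ L₀ (ord ≤ 3).
h₀' ⇒ L via d/dx closure of L₀.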